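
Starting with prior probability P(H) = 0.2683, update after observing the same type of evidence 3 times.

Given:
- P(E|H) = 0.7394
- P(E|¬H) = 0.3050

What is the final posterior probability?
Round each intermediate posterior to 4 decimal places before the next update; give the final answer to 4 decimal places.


Sequential Bayesian updating:

Initial prior: P(H) = 0.2683

Update 1:
  P(E) = 0.7394 × 0.2683 + 0.3050 × 0.7317 = 0.19838102 + 0.22316850 = 0.42154952
  P(H|E) = 0.19838102 / 0.42154952 = 0.4706

Update 2:
  P(E) = 0.7394 × 0.4706 + 0.3050 × 0.5294 = 0.34796164 + 0.16146700 = 0.50942864
  P(H|E) = 0.34796164 / 0.50942864 = 0.6830

Update 3:
  P(E) = 0.7394 × 0.6830 + 0.3050 × 0.3170 = 0.50501020 + 0.09668500 = 0.60169520
  P(H|E) = 0.50501020 / 0.60169520 = 0.8393

Final posterior: 0.8393


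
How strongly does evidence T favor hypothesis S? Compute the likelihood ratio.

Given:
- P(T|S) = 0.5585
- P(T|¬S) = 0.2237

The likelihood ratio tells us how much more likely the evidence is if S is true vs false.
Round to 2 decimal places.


Likelihood Ratio (LR) = P(T|S) / P(T|¬S)

LR = 0.5585 / 0.2237
   = 2.50

The evidence is 2.50 times more likely if S is true than if S is false.
LR > 1, so observing T raises the odds in favor of S.


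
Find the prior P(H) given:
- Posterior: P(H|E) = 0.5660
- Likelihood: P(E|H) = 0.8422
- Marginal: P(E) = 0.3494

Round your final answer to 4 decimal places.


From Bayes' theorem: P(H|E) = P(E|H) × P(H) / P(E)

Rearranging for P(H):
P(H) = P(H|E) × P(E) / P(E|H)
     = 0.5660 × 0.3494 / 0.8422
     = 0.19776040 / 0.8422
     = 0.2348


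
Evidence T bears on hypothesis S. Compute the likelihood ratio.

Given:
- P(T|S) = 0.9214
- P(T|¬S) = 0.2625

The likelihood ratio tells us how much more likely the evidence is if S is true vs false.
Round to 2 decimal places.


Likelihood Ratio (LR) = P(T|S) / P(T|¬S)

LR = 0.9214 / 0.2625
   = 3.51

The evidence is 3.51 times more likely if S is true than if S is false.
LR > 1, so observing T raises the odds in favor of S.


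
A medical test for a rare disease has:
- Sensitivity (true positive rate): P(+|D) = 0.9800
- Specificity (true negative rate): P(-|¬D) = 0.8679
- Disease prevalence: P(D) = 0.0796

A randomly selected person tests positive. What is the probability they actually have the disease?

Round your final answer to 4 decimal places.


Let D = has disease, + = positive test

Given:
- P(D) = 0.0796 (prevalence)
- P(+|D) = 0.9800 (sensitivity)
- P(-|¬D) = 0.8679 (specificity)
- P(+|¬D) = 0.1321 (false positive rate = 1 - specificity)

Step 1: Find P(+)
P(+) = P(+|D)P(D) + P(+|¬D)P(¬D)
     = 0.9800 × 0.0796 + 0.1321 × 0.9204
     = 0.07800800 + 0.12158484
     = 0.19959284

Step 2: Apply Bayes' theorem for P(D|+)
P(D|+) = P(+|D)P(D) / P(+)
       = 0.07800800 / 0.19959284
       = 0.3908


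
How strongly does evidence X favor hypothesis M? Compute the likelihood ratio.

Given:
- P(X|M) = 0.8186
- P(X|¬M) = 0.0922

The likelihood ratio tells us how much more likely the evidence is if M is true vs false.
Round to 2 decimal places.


Likelihood Ratio (LR) = P(X|M) / P(X|¬M)

LR = 0.8186 / 0.0922
   = 8.88

The evidence is 8.88 times more likely if M is true than if M is false.
Because LR exceeds 1, X is evidence for M.


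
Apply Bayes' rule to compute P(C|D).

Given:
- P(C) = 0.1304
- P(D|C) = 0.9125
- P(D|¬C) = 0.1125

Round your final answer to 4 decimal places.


Bayes' theorem: P(C|D) = P(D|C) × P(C) / P(D)

Step 1: Calculate P(D) using law of total probability
P(D) = P(D|C)P(C) + P(D|¬C)P(¬C)
     = 0.9125 × 0.1304 + 0.1125 × 0.8696
     = 0.11899000 + 0.09783000
     = 0.21682000

Step 2: Apply Bayes' theorem
P(C|D) = P(D|C) × P(C) / P(D)
       = 0.11899000 / 0.21682000
       = 0.5488


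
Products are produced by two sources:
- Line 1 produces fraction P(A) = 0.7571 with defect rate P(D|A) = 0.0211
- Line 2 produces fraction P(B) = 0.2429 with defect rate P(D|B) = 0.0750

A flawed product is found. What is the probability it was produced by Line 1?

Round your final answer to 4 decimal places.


Let A = from Line 1, D = flawed

Given:
- P(A) = 0.7571, P(B) = 0.2429
- P(D|A) = 0.0211, P(D|B) = 0.0750

Step 1: Find P(D)
P(D) = P(D|A)P(A) + P(D|B)P(B)
     = 0.0211 × 0.7571 + 0.0750 × 0.2429
     = 0.01597481 + 0.01821750
     = 0.03419231

Step 2: Apply Bayes' theorem
P(A|D) = P(D|A)P(A) / P(D)
       = 0.01597481 / 0.03419231
       = 0.4672


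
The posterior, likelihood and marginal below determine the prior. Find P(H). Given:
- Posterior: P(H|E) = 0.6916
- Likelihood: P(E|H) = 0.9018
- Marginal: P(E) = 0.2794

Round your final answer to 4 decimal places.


From Bayes' theorem: P(H|E) = P(E|H) × P(H) / P(E)

Rearranging for P(H):
P(H) = P(H|E) × P(E) / P(E|H)
     = 0.6916 × 0.2794 / 0.9018
     = 0.19323304 / 0.9018
     = 0.2143


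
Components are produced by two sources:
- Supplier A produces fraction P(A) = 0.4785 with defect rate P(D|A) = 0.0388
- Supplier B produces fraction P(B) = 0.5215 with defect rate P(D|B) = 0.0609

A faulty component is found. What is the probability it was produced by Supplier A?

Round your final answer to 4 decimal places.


Let A = from Supplier A, D = faulty

Given:
- P(A) = 0.4785, P(B) = 0.5215
- P(D|A) = 0.0388, P(D|B) = 0.0609

Step 1: Find P(D)
P(D) = P(D|A)P(A) + P(D|B)P(B)
     = 0.0388 × 0.4785 + 0.0609 × 0.5215
     = 0.01856580 + 0.03175935
     = 0.05032515

Step 2: Apply Bayes' theorem
P(A|D) = P(D|A)P(A) / P(D)
       = 0.01856580 / 0.05032515
       = 0.3689


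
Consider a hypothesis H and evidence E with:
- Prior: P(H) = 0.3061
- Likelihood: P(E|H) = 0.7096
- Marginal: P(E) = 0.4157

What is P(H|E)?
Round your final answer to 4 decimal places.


Using Bayes' theorem:

P(H|E) = P(E|H) × P(H) / P(E)
       = 0.7096 × 0.3061 / 0.4157
       = 0.21720856 / 0.4157
       = 0.5225

The evidence strengthens our belief in H.
Prior: 0.3061 → Posterior: 0.5225


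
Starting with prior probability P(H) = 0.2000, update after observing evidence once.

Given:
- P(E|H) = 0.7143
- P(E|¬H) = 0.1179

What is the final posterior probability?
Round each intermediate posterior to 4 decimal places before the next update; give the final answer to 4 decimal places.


Sequential Bayesian updating:

Initial prior: P(H) = 0.2000

Update 1:
  P(E) = 0.7143 × 0.2000 + 0.1179 × 0.8000 = 0.14286000 + 0.09432000 = 0.23718000
  P(H|E) = 0.14286000 / 0.23718000 = 0.6023

Final posterior: 0.6023


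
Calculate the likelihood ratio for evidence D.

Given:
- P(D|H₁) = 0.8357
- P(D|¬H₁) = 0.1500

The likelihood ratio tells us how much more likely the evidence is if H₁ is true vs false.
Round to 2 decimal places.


Likelihood Ratio (LR) = P(D|H₁) / P(D|¬H₁)

LR = 0.8357 / 0.1500
   = 5.57

The evidence is 5.57 times more likely if H₁ is true than if H₁ is false.
Because LR exceeds 1, D is evidence for H₁.


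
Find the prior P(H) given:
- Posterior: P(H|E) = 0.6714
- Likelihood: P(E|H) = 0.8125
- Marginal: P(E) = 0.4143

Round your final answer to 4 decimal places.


From Bayes' theorem: P(H|E) = P(E|H) × P(H) / P(E)

Rearranging for P(H):
P(H) = P(H|E) × P(E) / P(E|H)
     = 0.6714 × 0.4143 / 0.8125
     = 0.27816102 / 0.8125
     = 0.3424


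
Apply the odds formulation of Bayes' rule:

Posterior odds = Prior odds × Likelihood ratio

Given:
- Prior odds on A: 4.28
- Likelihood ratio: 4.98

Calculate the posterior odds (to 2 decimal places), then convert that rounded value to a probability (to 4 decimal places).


Step 1: Calculate posterior odds
Posterior odds = Prior odds × LR
               = 4.28 × 4.98
               = 21.31

Step 2: Convert to probability
P(A|E) = Posterior odds / (1 + Posterior odds)
       = 21.31 / (1 + 21.31)
       = 21.31 / 22.31
       = 0.9552

The evidence increased P(A) from 0.8106 to 0.9552.


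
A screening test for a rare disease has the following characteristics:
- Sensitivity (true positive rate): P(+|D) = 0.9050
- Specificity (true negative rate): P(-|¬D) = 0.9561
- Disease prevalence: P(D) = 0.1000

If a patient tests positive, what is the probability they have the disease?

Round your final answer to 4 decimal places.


Let D = has disease, + = positive test

Given:
- P(D) = 0.1000 (prevalence)
- P(+|D) = 0.9050 (sensitivity)
- P(-|¬D) = 0.9561 (specificity)
- P(+|¬D) = 0.0439 (false positive rate = 1 - specificity)

Step 1: Find P(+)
P(+) = P(+|D)P(D) + P(+|¬D)P(¬D)
     = 0.9050 × 0.1000 + 0.0439 × 0.9000
     = 0.09050000 + 0.03951000
     = 0.13001000

Step 2: Apply Bayes' theorem for P(D|+)
P(D|+) = P(+|D)P(D) / P(+)
       = 0.09050000 / 0.13001000
       = 0.6961


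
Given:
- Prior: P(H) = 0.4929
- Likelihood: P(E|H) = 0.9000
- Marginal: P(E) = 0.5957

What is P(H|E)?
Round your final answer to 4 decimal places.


Using Bayes' theorem:

P(H|E) = P(E|H) × P(H) / P(E)
       = 0.9000 × 0.4929 / 0.5957
       = 0.44361000 / 0.5957
       = 0.7447

The evidence strengthens our belief in H.
Prior: 0.4929 → Posterior: 0.7447


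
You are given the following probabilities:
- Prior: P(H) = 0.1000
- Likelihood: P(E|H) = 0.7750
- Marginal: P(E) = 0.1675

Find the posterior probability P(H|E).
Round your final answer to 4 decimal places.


Using Bayes' theorem:

P(H|E) = P(E|H) × P(H) / P(E)
       = 0.7750 × 0.1000 / 0.1675
       = 0.07750000 / 0.1675
       = 0.4627

The evidence strengthens our belief in H.
Prior: 0.1000 → Posterior: 0.4627


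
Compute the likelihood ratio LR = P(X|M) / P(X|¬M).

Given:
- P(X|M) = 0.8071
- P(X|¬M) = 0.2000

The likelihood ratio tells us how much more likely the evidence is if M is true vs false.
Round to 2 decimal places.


Likelihood Ratio (LR) = P(X|M) / P(X|¬M)

LR = 0.8071 / 0.2000
   = 4.04

The evidence is 4.04 times more likely if M is true than if M is false.
Because LR exceeds 1, X is evidence for M.


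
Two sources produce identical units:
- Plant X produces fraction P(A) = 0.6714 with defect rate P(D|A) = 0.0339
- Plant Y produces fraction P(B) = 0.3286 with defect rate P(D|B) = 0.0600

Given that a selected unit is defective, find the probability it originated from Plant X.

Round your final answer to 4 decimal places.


Let A = from Plant X, D = defective

Given:
- P(A) = 0.6714, P(B) = 0.3286
- P(D|A) = 0.0339, P(D|B) = 0.0600

Step 1: Find P(D)
P(D) = P(D|A)P(A) + P(D|B)P(B)
     = 0.0339 × 0.6714 + 0.0600 × 0.3286
     = 0.02276046 + 0.01971600
     = 0.04247646

Step 2: Apply Bayes' theorem
P(A|D) = P(D|A)P(A) / P(D)
       = 0.02276046 / 0.04247646
       = 0.5358


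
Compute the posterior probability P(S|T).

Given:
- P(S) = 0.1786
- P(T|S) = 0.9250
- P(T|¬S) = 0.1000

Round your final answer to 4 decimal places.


Bayes' theorem: P(S|T) = P(T|S) × P(S) / P(T)

Step 1: Calculate P(T) using law of total probability
P(T) = P(T|S)P(S) + P(T|¬S)P(¬S)
     = 0.9250 × 0.1786 + 0.1000 × 0.8214
     = 0.16520500 + 0.08214000
     = 0.24734500

Step 2: Apply Bayes' theorem
P(S|T) = P(T|S) × P(S) / P(T)
       = 0.16520500 / 0.24734500
       = 0.6679


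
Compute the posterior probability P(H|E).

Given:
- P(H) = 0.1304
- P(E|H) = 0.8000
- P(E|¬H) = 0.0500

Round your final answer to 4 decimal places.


Bayes' theorem: P(H|E) = P(E|H) × P(H) / P(E)

Step 1: Calculate P(E) using law of total probability
P(E) = P(E|H)P(H) + P(E|¬H)P(¬H)
     = 0.8000 × 0.1304 + 0.0500 × 0.8696
     = 0.10432000 + 0.04348000
     = 0.14780000

Step 2: Apply Bayes' theorem
P(H|E) = P(E|H) × P(H) / P(E)
       = 0.10432000 / 0.14780000
       = 0.7058


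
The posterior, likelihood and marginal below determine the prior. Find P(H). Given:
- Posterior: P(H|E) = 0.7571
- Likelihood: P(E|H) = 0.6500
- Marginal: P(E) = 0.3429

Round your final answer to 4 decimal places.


From Bayes' theorem: P(H|E) = P(E|H) × P(H) / P(E)

Rearranging for P(H):
P(H) = P(H|E) × P(E) / P(E|H)
     = 0.7571 × 0.3429 / 0.6500
     = 0.25960959 / 0.6500
     = 0.3994


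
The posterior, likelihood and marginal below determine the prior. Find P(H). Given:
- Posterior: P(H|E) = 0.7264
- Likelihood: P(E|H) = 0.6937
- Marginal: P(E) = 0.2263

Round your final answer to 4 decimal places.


From Bayes' theorem: P(H|E) = P(E|H) × P(H) / P(E)

Rearranging for P(H):
P(H) = P(H|E) × P(E) / P(E|H)
     = 0.7264 × 0.2263 / 0.6937
     = 0.16438432 / 0.6937
     = 0.2370


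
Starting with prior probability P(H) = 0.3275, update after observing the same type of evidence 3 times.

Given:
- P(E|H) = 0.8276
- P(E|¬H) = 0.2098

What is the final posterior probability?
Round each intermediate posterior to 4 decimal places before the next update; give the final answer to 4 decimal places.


Sequential Bayesian updating:

Initial prior: P(H) = 0.3275

Update 1:
  P(E) = 0.8276 × 0.3275 + 0.2098 × 0.6725 = 0.27103900 + 0.14109050 = 0.41212950
  P(H|E) = 0.27103900 / 0.41212950 = 0.6577

Update 2:
  P(E) = 0.8276 × 0.6577 + 0.2098 × 0.3423 = 0.54431252 + 0.07181454 = 0.61612706
  P(H|E) = 0.54431252 / 0.61612706 = 0.8834

Update 3:
  P(E) = 0.8276 × 0.8834 + 0.2098 × 0.1166 = 0.73110184 + 0.02446268 = 0.75556452
  P(H|E) = 0.73110184 / 0.75556452 = 0.9676

Final posterior: 0.9676


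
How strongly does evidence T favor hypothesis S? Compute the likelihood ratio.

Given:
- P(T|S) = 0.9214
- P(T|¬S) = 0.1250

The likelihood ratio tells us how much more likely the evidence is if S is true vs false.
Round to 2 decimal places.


Likelihood Ratio (LR) = P(T|S) / P(T|¬S)

LR = 0.9214 / 0.1250
   = 7.37

The evidence is 7.37 times more likely if S is true than if S is false.
Because LR exceeds 1, T is evidence for S.


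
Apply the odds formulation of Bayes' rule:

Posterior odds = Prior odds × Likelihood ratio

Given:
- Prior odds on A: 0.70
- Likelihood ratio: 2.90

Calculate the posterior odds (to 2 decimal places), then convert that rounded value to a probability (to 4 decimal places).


Step 1: Calculate posterior odds
Posterior odds = Prior odds × LR
               = 0.70 × 2.90
               = 2.03

Step 2: Convert to probability
P(A|E) = Posterior odds / (1 + Posterior odds)
       = 2.03 / (1 + 2.03)
       = 2.03 / 3.03
       = 0.6700

The evidence increased P(A) from 0.4118 to 0.6700.


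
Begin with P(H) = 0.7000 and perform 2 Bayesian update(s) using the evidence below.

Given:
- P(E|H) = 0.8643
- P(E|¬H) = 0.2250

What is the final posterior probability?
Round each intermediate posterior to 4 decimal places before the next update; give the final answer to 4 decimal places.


Sequential Bayesian updating:

Initial prior: P(H) = 0.7000

Update 1:
  P(E) = 0.8643 × 0.7000 + 0.2250 × 0.3000 = 0.60501000 + 0.06750000 = 0.67251000
  P(H|E) = 0.60501000 / 0.67251000 = 0.8996

Update 2:
  P(E) = 0.8643 × 0.8996 + 0.2250 × 0.1004 = 0.77752428 + 0.02259000 = 0.80011428
  P(H|E) = 0.77752428 / 0.80011428 = 0.9718

Final posterior: 0.9718


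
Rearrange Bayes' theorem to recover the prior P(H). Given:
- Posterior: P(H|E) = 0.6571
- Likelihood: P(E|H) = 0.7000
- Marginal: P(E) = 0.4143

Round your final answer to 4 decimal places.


From Bayes' theorem: P(H|E) = P(E|H) × P(H) / P(E)

Rearranging for P(H):
P(H) = P(H|E) × P(E) / P(E|H)
     = 0.6571 × 0.4143 / 0.7000
     = 0.27223653 / 0.7000
     = 0.3889


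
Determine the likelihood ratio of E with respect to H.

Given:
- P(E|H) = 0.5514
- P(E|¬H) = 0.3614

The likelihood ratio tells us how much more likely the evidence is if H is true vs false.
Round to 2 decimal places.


Likelihood Ratio (LR) = P(E|H) / P(E|¬H)

LR = 0.5514 / 0.3614
   = 1.53

The evidence is 1.53 times more likely if H is true than if H is false.
Because LR exceeds 1, E is evidence for H.


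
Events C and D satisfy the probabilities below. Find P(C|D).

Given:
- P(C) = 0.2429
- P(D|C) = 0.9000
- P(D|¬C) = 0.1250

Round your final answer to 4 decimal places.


Bayes' theorem: P(C|D) = P(D|C) × P(C) / P(D)

Step 1: Calculate P(D) using law of total probability
P(D) = P(D|C)P(C) + P(D|¬C)P(¬C)
     = 0.9000 × 0.2429 + 0.1250 × 0.7571
     = 0.21861000 + 0.09463750
     = 0.31324750

Step 2: Apply Bayes' theorem
P(C|D) = P(D|C) × P(C) / P(D)
       = 0.21861000 / 0.31324750
       = 0.6979


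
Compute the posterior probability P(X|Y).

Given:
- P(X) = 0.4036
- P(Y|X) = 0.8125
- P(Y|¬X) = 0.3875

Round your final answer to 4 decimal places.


Bayes' theorem: P(X|Y) = P(Y|X) × P(X) / P(Y)

Step 1: Calculate P(Y) using law of total probability
P(Y) = P(Y|X)P(X) + P(Y|¬X)P(¬X)
     = 0.8125 × 0.4036 + 0.3875 × 0.5964
     = 0.32792500 + 0.23110500
     = 0.55903000

Step 2: Apply Bayes' theorem
P(X|Y) = P(Y|X) × P(X) / P(Y)
       = 0.32792500 / 0.55903000
       = 0.5866


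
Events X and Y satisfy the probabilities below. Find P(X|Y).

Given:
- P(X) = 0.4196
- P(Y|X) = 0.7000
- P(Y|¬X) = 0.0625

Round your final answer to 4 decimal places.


Bayes' theorem: P(X|Y) = P(Y|X) × P(X) / P(Y)

Step 1: Calculate P(Y) using law of total probability
P(Y) = P(Y|X)P(X) + P(Y|¬X)P(¬X)
     = 0.7000 × 0.4196 + 0.0625 × 0.5804
     = 0.29372000 + 0.03627500
     = 0.32999500

Step 2: Apply Bayes' theorem
P(X|Y) = P(Y|X) × P(X) / P(Y)
       = 0.29372000 / 0.32999500
       = 0.8901


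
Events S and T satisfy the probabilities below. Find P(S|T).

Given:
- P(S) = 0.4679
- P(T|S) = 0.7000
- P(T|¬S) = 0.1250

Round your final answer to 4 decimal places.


Bayes' theorem: P(S|T) = P(T|S) × P(S) / P(T)

Step 1: Calculate P(T) using law of total probability
P(T) = P(T|S)P(S) + P(T|¬S)P(¬S)
     = 0.7000 × 0.4679 + 0.1250 × 0.5321
     = 0.32753000 + 0.06651250
     = 0.39404250

Step 2: Apply Bayes' theorem
P(S|T) = P(T|S) × P(S) / P(T)
       = 0.32753000 / 0.39404250
       = 0.8312


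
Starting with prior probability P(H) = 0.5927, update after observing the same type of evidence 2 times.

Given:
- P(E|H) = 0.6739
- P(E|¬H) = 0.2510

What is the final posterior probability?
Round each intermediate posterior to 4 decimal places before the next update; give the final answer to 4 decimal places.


Sequential Bayesian updating:

Initial prior: P(H) = 0.5927

Update 1:
  P(E) = 0.6739 × 0.5927 + 0.2510 × 0.4073 = 0.39942053 + 0.10223230 = 0.50165283
  P(H|E) = 0.39942053 / 0.50165283 = 0.7962

Update 2:
  P(E) = 0.6739 × 0.7962 + 0.2510 × 0.2038 = 0.53655918 + 0.05115380 = 0.58771298
  P(H|E) = 0.53655918 / 0.58771298 = 0.9130

Final posterior: 0.9130


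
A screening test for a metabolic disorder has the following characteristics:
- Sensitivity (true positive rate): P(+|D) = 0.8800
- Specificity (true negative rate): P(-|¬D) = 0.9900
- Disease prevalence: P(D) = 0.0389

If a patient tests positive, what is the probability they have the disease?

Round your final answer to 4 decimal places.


Let D = has disease, + = positive test

Given:
- P(D) = 0.0389 (prevalence)
- P(+|D) = 0.8800 (sensitivity)
- P(-|¬D) = 0.9900 (specificity)
- P(+|¬D) = 0.0100 (false positive rate = 1 - specificity)

Step 1: Find P(+)
P(+) = P(+|D)P(D) + P(+|¬D)P(¬D)
     = 0.8800 × 0.0389 + 0.0100 × 0.9611
     = 0.03423200 + 0.00961100
     = 0.04384300

Step 2: Apply Bayes' theorem for P(D|+)
P(D|+) = P(+|D)P(D) / P(+)
       = 0.03423200 / 0.04384300
       = 0.7808


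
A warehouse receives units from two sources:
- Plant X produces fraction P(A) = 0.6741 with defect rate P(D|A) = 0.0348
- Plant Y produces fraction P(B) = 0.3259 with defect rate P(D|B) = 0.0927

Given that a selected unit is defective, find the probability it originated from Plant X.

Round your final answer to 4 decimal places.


Let A = from Plant X, D = defective

Given:
- P(A) = 0.6741, P(B) = 0.3259
- P(D|A) = 0.0348, P(D|B) = 0.0927

Step 1: Find P(D)
P(D) = P(D|A)P(A) + P(D|B)P(B)
     = 0.0348 × 0.6741 + 0.0927 × 0.3259
     = 0.02345868 + 0.03021093
     = 0.05366961

Step 2: Apply Bayes' theorem
P(A|D) = P(D|A)P(A) / P(D)
       = 0.02345868 / 0.05366961
       = 0.4371


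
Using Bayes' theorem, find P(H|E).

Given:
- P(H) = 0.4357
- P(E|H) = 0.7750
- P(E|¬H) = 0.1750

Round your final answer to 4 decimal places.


Bayes' theorem: P(H|E) = P(E|H) × P(H) / P(E)

Step 1: Calculate P(E) using law of total probability
P(E) = P(E|H)P(H) + P(E|¬H)P(¬H)
     = 0.7750 × 0.4357 + 0.1750 × 0.5643
     = 0.33766750 + 0.09875250
     = 0.43642000

Step 2: Apply Bayes' theorem
P(H|E) = P(E|H) × P(H) / P(E)
       = 0.33766750 / 0.43642000
       = 0.7737


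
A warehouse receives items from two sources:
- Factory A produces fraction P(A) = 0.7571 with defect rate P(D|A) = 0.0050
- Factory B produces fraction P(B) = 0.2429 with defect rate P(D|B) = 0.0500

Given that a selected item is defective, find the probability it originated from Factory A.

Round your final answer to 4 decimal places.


Let A = from Factory A, D = defective

Given:
- P(A) = 0.7571, P(B) = 0.2429
- P(D|A) = 0.0050, P(D|B) = 0.0500

Step 1: Find P(D)
P(D) = P(D|A)P(A) + P(D|B)P(B)
     = 0.0050 × 0.7571 + 0.0500 × 0.2429
     = 0.00378550 + 0.01214500
     = 0.01593050

Step 2: Apply Bayes' theorem
P(A|D) = P(D|A)P(A) / P(D)
       = 0.00378550 / 0.01593050
       = 0.2376


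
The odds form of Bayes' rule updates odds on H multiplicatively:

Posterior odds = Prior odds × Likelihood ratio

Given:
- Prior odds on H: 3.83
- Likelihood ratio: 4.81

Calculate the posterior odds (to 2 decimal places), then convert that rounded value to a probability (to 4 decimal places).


Step 1: Calculate posterior odds
Posterior odds = Prior odds × LR
               = 3.83 × 4.81
               = 18.42

Step 2: Convert to probability
P(H|E) = Posterior odds / (1 + Posterior odds)
       = 18.42 / (1 + 18.42)
       = 18.42 / 19.42
       = 0.9485

The evidence increased P(H) from 0.7930 to 0.9485.


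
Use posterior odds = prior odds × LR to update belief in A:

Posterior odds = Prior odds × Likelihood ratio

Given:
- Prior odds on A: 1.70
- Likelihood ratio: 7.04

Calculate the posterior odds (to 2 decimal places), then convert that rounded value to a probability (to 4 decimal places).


Step 1: Calculate posterior odds
Posterior odds = Prior odds × LR
               = 1.70 × 7.04
               = 11.97

Step 2: Convert to probability
P(A|E) = Posterior odds / (1 + Posterior odds)
       = 11.97 / (1 + 11.97)
       = 11.97 / 12.97
       = 0.9229

The evidence increased P(A) from 0.6296 to 0.9229.


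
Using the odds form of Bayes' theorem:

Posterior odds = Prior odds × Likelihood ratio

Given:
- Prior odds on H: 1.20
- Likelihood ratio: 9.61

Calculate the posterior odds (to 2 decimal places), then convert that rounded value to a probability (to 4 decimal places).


Step 1: Calculate posterior odds
Posterior odds = Prior odds × LR
               = 1.20 × 9.61
               = 11.53

Step 2: Convert to probability
P(H|E) = Posterior odds / (1 + Posterior odds)
       = 11.53 / (1 + 11.53)
       = 11.53 / 12.53
       = 0.9202

The evidence increased P(H) from 0.5455 to 0.9202.


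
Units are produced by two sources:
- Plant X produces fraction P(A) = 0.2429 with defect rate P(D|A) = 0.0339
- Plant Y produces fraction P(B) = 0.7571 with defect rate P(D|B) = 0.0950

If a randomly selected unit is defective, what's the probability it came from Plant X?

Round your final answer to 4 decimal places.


Let A = from Plant X, D = defective

Given:
- P(A) = 0.2429, P(B) = 0.7571
- P(D|A) = 0.0339, P(D|B) = 0.0950

Step 1: Find P(D)
P(D) = P(D|A)P(A) + P(D|B)P(B)
     = 0.0339 × 0.2429 + 0.0950 × 0.7571
     = 0.00823431 + 0.07192450
     = 0.08015881

Step 2: Apply Bayes' theorem
P(A|D) = P(D|A)P(A) / P(D)
       = 0.00823431 / 0.08015881
       = 0.1027


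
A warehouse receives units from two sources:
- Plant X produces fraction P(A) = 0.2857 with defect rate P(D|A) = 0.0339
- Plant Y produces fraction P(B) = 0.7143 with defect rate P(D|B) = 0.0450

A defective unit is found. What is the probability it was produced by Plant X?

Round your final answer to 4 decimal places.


Let A = from Plant X, D = defective

Given:
- P(A) = 0.2857, P(B) = 0.7143
- P(D|A) = 0.0339, P(D|B) = 0.0450

Step 1: Find P(D)
P(D) = P(D|A)P(A) + P(D|B)P(B)
     = 0.0339 × 0.2857 + 0.0450 × 0.7143
     = 0.00968523 + 0.03214350
     = 0.04182873

Step 2: Apply Bayes' theorem
P(A|D) = P(D|A)P(A) / P(D)
       = 0.00968523 / 0.04182873
       = 0.2315


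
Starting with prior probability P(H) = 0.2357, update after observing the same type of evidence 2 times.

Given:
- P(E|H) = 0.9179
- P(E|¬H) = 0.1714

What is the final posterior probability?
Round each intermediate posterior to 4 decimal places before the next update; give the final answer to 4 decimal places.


Sequential Bayesian updating:

Initial prior: P(H) = 0.2357

Update 1:
  P(E) = 0.9179 × 0.2357 + 0.1714 × 0.7643 = 0.21634903 + 0.13100102 = 0.34735005
  P(H|E) = 0.21634903 / 0.34735005 = 0.6229

Update 2:
  P(E) = 0.9179 × 0.6229 + 0.1714 × 0.3771 = 0.57175991 + 0.06463494 = 0.63639485
  P(H|E) = 0.57175991 / 0.63639485 = 0.8984

Final posterior: 0.8984


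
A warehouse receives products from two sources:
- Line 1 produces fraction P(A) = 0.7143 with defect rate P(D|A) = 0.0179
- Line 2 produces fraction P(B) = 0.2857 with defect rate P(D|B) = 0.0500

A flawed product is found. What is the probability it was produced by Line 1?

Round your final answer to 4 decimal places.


Let A = from Line 1, D = flawed

Given:
- P(A) = 0.7143, P(B) = 0.2857
- P(D|A) = 0.0179, P(D|B) = 0.0500

Step 1: Find P(D)
P(D) = P(D|A)P(A) + P(D|B)P(B)
     = 0.0179 × 0.7143 + 0.0500 × 0.2857
     = 0.01278597 + 0.01428500
     = 0.02707097

Step 2: Apply Bayes' theorem
P(A|D) = P(D|A)P(A) / P(D)
       = 0.01278597 / 0.02707097
       = 0.4723


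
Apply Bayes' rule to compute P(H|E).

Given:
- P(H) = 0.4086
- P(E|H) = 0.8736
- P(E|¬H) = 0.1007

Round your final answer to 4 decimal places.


Bayes' theorem: P(H|E) = P(E|H) × P(H) / P(E)

Step 1: Calculate P(E) using law of total probability
P(E) = P(E|H)P(H) + P(E|¬H)P(¬H)
     = 0.8736 × 0.4086 + 0.1007 × 0.5914
     = 0.35695296 + 0.05955398
     = 0.41650694

Step 2: Apply Bayes' theorem
P(H|E) = P(E|H) × P(H) / P(E)
       = 0.35695296 / 0.41650694
       = 0.8570


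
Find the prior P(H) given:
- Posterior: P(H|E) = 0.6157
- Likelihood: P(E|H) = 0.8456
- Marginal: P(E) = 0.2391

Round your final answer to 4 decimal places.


From Bayes' theorem: P(H|E) = P(E|H) × P(H) / P(E)

Rearranging for P(H):
P(H) = P(H|E) × P(E) / P(E|H)
     = 0.6157 × 0.2391 / 0.8456
     = 0.14721387 / 0.8456
     = 0.1741


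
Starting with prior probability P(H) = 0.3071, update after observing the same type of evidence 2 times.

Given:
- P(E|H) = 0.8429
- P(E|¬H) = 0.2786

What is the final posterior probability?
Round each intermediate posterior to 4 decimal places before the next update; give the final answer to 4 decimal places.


Sequential Bayesian updating:

Initial prior: P(H) = 0.3071

Update 1:
  P(E) = 0.8429 × 0.3071 + 0.2786 × 0.6929 = 0.25885459 + 0.19304194 = 0.45189653
  P(H|E) = 0.25885459 / 0.45189653 = 0.5728

Update 2:
  P(E) = 0.8429 × 0.5728 + 0.2786 × 0.4272 = 0.48281312 + 0.11901792 = 0.60183104
  P(H|E) = 0.48281312 / 0.60183104 = 0.8022

Final posterior: 0.8022


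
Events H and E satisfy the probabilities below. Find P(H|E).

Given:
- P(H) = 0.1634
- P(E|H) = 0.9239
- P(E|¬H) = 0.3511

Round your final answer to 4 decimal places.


Bayes' theorem: P(H|E) = P(E|H) × P(H) / P(E)

Step 1: Calculate P(E) using law of total probability
P(E) = P(E|H)P(H) + P(E|¬H)P(¬H)
     = 0.9239 × 0.1634 + 0.3511 × 0.8366
     = 0.15096526 + 0.29373026
     = 0.44469552

Step 2: Apply Bayes' theorem
P(H|E) = P(E|H) × P(H) / P(E)
       = 0.15096526 / 0.44469552
       = 0.3395


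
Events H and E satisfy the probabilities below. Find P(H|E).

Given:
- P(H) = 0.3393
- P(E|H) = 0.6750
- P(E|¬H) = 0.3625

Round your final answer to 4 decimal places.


Bayes' theorem: P(H|E) = P(E|H) × P(H) / P(E)

Step 1: Calculate P(E) using law of total probability
P(E) = P(E|H)P(H) + P(E|¬H)P(¬H)
     = 0.6750 × 0.3393 + 0.3625 × 0.6607
     = 0.22902750 + 0.23950375
     = 0.46853125

Step 2: Apply Bayes' theorem
P(H|E) = P(E|H) × P(H) / P(E)
       = 0.22902750 / 0.46853125
       = 0.4888


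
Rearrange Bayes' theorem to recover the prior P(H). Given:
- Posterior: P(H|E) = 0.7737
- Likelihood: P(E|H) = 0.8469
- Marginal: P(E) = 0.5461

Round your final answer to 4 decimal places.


From Bayes' theorem: P(H|E) = P(E|H) × P(H) / P(E)

Rearranging for P(H):
P(H) = P(H|E) × P(E) / P(E|H)
     = 0.7737 × 0.5461 / 0.8469
     = 0.42251757 / 0.8469
     = 0.4989


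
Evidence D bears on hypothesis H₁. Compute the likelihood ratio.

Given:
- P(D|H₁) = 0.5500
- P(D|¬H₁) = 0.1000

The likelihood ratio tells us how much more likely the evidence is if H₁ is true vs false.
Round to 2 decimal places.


Likelihood Ratio (LR) = P(D|H₁) / P(D|¬H₁)

LR = 0.5500 / 0.1000
   = 5.50

The evidence is 5.50 times more likely if H₁ is true than if H₁ is false.
Since LR > 1, the evidence supports H₁ over ¬H₁.


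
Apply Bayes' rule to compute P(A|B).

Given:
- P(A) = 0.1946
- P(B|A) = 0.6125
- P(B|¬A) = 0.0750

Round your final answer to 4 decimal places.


Bayes' theorem: P(A|B) = P(B|A) × P(A) / P(B)

Step 1: Calculate P(B) using law of total probability
P(B) = P(B|A)P(A) + P(B|¬A)P(¬A)
     = 0.6125 × 0.1946 + 0.0750 × 0.8054
     = 0.11919250 + 0.06040500
     = 0.17959750

Step 2: Apply Bayes' theorem
P(A|B) = P(B|A) × P(A) / P(B)
       = 0.11919250 / 0.17959750
       = 0.6637


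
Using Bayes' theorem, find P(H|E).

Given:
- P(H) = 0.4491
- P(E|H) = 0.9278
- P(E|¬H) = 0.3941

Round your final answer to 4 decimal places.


Bayes' theorem: P(H|E) = P(E|H) × P(H) / P(E)

Step 1: Calculate P(E) using law of total probability
P(E) = P(E|H)P(H) + P(E|¬H)P(¬H)
     = 0.9278 × 0.4491 + 0.3941 × 0.5509
     = 0.41667498 + 0.21710969
     = 0.63378467

Step 2: Apply Bayes' theorem
P(H|E) = P(E|H) × P(H) / P(E)
       = 0.41667498 / 0.63378467
       = 0.6574


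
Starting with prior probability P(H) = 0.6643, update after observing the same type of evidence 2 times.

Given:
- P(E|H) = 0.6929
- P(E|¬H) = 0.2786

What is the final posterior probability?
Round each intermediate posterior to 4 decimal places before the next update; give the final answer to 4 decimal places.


Sequential Bayesian updating:

Initial prior: P(H) = 0.6643

Update 1:
  P(E) = 0.6929 × 0.6643 + 0.2786 × 0.3357 = 0.46029347 + 0.09352602 = 0.55381949
  P(H|E) = 0.46029347 / 0.55381949 = 0.8311

Update 2:
  P(E) = 0.6929 × 0.8311 + 0.2786 × 0.1689 = 0.57586919 + 0.04705554 = 0.62292473
  P(H|E) = 0.57586919 / 0.62292473 = 0.9245

Final posterior: 0.9245


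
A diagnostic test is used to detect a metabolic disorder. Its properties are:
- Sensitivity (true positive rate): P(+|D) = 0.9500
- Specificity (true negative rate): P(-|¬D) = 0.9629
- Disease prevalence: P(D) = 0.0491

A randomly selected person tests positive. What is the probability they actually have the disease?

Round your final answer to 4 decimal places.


Let D = has disease, + = positive test

Given:
- P(D) = 0.0491 (prevalence)
- P(+|D) = 0.9500 (sensitivity)
- P(-|¬D) = 0.9629 (specificity)
- P(+|¬D) = 0.0371 (false positive rate = 1 - specificity)

Step 1: Find P(+)
P(+) = P(+|D)P(D) + P(+|¬D)P(¬D)
     = 0.9500 × 0.0491 + 0.0371 × 0.9509
     = 0.04664500 + 0.03527839
     = 0.08192339

Step 2: Apply Bayes' theorem for P(D|+)
P(D|+) = P(+|D)P(D) / P(+)
       = 0.04664500 / 0.08192339
       = 0.5694


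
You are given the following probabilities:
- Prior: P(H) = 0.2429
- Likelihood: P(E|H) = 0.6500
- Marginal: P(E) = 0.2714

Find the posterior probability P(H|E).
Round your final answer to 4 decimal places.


Using Bayes' theorem:

P(H|E) = P(E|H) × P(H) / P(E)
       = 0.6500 × 0.2429 / 0.2714
       = 0.15788500 / 0.2714
       = 0.5817

The evidence strengthens our belief in H.
Prior: 0.2429 → Posterior: 0.5817


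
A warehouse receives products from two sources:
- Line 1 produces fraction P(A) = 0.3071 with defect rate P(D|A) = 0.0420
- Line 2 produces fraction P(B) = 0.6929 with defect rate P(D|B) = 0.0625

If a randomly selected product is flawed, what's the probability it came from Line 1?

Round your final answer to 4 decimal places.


Let A = from Line 1, D = flawed

Given:
- P(A) = 0.3071, P(B) = 0.6929
- P(D|A) = 0.0420, P(D|B) = 0.0625

Step 1: Find P(D)
P(D) = P(D|A)P(A) + P(D|B)P(B)
     = 0.0420 × 0.3071 + 0.0625 × 0.6929
     = 0.01289820 + 0.04330625
     = 0.05620445

Step 2: Apply Bayes' theorem
P(A|D) = P(D|A)P(A) / P(D)
       = 0.01289820 / 0.05620445
       = 0.2295


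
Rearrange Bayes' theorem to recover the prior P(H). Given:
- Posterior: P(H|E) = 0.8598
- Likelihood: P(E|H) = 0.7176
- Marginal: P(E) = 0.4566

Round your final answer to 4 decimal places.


From Bayes' theorem: P(H|E) = P(E|H) × P(H) / P(E)

Rearranging for P(H):
P(H) = P(H|E) × P(E) / P(E|H)
     = 0.8598 × 0.4566 / 0.7176
     = 0.39258468 / 0.7176
     = 0.5471


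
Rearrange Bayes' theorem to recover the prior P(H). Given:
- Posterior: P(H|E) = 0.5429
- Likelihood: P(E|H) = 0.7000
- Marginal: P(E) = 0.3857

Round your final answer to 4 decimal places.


From Bayes' theorem: P(H|E) = P(E|H) × P(H) / P(E)

Rearranging for P(H):
P(H) = P(H|E) × P(E) / P(E|H)
     = 0.5429 × 0.3857 / 0.7000
     = 0.20939653 / 0.7000
     = 0.2991


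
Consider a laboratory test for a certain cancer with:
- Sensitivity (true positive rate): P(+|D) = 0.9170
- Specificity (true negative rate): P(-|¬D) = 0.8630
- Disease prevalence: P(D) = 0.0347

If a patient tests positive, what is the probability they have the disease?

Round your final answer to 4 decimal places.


Let D = has disease, + = positive test

Given:
- P(D) = 0.0347 (prevalence)
- P(+|D) = 0.9170 (sensitivity)
- P(-|¬D) = 0.8630 (specificity)
- P(+|¬D) = 0.1370 (false positive rate = 1 - specificity)

Step 1: Find P(+)
P(+) = P(+|D)P(D) + P(+|¬D)P(¬D)
     = 0.9170 × 0.0347 + 0.1370 × 0.9653
     = 0.03181990 + 0.13224610
     = 0.16406600

Step 2: Apply Bayes' theorem for P(D|+)
P(D|+) = P(+|D)P(D) / P(+)
       = 0.03181990 / 0.16406600
       = 0.1939


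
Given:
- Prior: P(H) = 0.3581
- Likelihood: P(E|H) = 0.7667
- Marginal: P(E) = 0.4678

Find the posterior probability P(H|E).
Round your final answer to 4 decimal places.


Using Bayes' theorem:

P(H|E) = P(E|H) × P(H) / P(E)
       = 0.7667 × 0.3581 / 0.4678
       = 0.27455527 / 0.4678
       = 0.5869

The evidence strengthens our belief in H.
Prior: 0.3581 → Posterior: 0.5869


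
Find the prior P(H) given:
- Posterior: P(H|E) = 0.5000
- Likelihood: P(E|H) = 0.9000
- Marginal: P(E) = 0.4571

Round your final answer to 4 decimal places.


From Bayes' theorem: P(H|E) = P(E|H) × P(H) / P(E)

Rearranging for P(H):
P(H) = P(H|E) × P(E) / P(E|H)
     = 0.5000 × 0.4571 / 0.9000
     = 0.22855000 / 0.9000
     = 0.2539


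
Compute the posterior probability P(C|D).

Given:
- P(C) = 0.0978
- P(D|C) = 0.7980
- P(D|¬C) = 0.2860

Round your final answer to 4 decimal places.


Bayes' theorem: P(C|D) = P(D|C) × P(C) / P(D)

Step 1: Calculate P(D) using law of total probability
P(D) = P(D|C)P(C) + P(D|¬C)P(¬C)
     = 0.7980 × 0.0978 + 0.2860 × 0.9022
     = 0.07804440 + 0.25802920
     = 0.33607360

Step 2: Apply Bayes' theorem
P(C|D) = P(D|C) × P(C) / P(D)
       = 0.07804440 / 0.33607360
       = 0.2322


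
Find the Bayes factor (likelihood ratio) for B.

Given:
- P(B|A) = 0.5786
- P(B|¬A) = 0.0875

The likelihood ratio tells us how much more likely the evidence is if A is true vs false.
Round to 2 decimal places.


Likelihood Ratio (LR) = P(B|A) / P(B|¬A)

LR = 0.5786 / 0.0875
   = 6.61

The evidence is 6.61 times more likely if A is true than if A is false.
Because LR exceeds 1, B is evidence for A.


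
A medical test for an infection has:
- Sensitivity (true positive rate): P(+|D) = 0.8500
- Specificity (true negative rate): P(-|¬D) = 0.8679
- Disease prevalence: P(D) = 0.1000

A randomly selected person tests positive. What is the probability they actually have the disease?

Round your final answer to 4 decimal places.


Let D = has disease, + = positive test

Given:
- P(D) = 0.1000 (prevalence)
- P(+|D) = 0.8500 (sensitivity)
- P(-|¬D) = 0.8679 (specificity)
- P(+|¬D) = 0.1321 (false positive rate = 1 - specificity)

Step 1: Find P(+)
P(+) = P(+|D)P(D) + P(+|¬D)P(¬D)
     = 0.8500 × 0.1000 + 0.1321 × 0.9000
     = 0.08500000 + 0.11889000
     = 0.20389000

Step 2: Apply Bayes' theorem for P(D|+)
P(D|+) = P(+|D)P(D) / P(+)
       = 0.08500000 / 0.20389000
       = 0.4169


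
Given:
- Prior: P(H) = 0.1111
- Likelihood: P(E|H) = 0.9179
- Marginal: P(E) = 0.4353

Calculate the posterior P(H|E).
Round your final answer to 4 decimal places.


Using Bayes' theorem:

P(H|E) = P(E|H) × P(H) / P(E)
       = 0.9179 × 0.1111 / 0.4353
       = 0.10197869 / 0.4353
       = 0.2343

The evidence strengthens our belief in H.
Prior: 0.1111 → Posterior: 0.2343


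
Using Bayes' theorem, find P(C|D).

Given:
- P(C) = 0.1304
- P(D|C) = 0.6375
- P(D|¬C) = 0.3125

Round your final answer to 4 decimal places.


Bayes' theorem: P(C|D) = P(D|C) × P(C) / P(D)

Step 1: Calculate P(D) using law of total probability
P(D) = P(D|C)P(C) + P(D|¬C)P(¬C)
     = 0.6375 × 0.1304 + 0.3125 × 0.8696
     = 0.08313000 + 0.27175000
     = 0.35488000

Step 2: Apply Bayes' theorem
P(C|D) = P(D|C) × P(C) / P(D)
       = 0.08313000 / 0.35488000
       = 0.2342


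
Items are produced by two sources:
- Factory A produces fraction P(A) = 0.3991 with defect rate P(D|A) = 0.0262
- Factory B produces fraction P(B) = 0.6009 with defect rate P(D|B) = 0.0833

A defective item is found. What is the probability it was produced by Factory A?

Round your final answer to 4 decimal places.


Let A = from Factory A, D = defective

Given:
- P(A) = 0.3991, P(B) = 0.6009
- P(D|A) = 0.0262, P(D|B) = 0.0833

Step 1: Find P(D)
P(D) = P(D|A)P(A) + P(D|B)P(B)
     = 0.0262 × 0.3991 + 0.0833 × 0.6009
     = 0.01045642 + 0.05005497
     = 0.06051139

Step 2: Apply Bayes' theorem
P(A|D) = P(D|A)P(A) / P(D)
       = 0.01045642 / 0.06051139
       = 0.1728


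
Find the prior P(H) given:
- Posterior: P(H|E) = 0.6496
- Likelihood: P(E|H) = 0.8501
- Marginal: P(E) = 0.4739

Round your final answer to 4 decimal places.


From Bayes' theorem: P(H|E) = P(E|H) × P(H) / P(E)

Rearranging for P(H):
P(H) = P(H|E) × P(E) / P(E|H)
     = 0.6496 × 0.4739 / 0.8501
     = 0.30784544 / 0.8501
     = 0.3621


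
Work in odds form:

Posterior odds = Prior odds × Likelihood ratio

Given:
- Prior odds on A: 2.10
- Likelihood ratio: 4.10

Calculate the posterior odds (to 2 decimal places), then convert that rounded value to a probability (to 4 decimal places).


Step 1: Calculate posterior odds
Posterior odds = Prior odds × LR
               = 2.10 × 4.10
               = 8.61

Step 2: Convert to probability
P(A|E) = Posterior odds / (1 + Posterior odds)
       = 8.61 / (1 + 8.61)
       = 8.61 / 9.61
       = 0.8959

The evidence increased P(A) from 0.6774 to 0.8959.


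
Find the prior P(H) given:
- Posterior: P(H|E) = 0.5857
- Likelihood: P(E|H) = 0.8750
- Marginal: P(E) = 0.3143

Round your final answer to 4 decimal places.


From Bayes' theorem: P(H|E) = P(E|H) × P(H) / P(E)

Rearranging for P(H):
P(H) = P(H|E) × P(E) / P(E|H)
     = 0.5857 × 0.3143 / 0.8750
     = 0.18408551 / 0.8750
     = 0.2104


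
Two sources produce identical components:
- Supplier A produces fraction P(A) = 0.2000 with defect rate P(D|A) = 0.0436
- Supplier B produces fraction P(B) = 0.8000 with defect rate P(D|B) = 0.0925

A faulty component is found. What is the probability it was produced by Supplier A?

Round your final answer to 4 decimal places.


Let A = from Supplier A, D = faulty

Given:
- P(A) = 0.2000, P(B) = 0.8000
- P(D|A) = 0.0436, P(D|B) = 0.0925

Step 1: Find P(D)
P(D) = P(D|A)P(A) + P(D|B)P(B)
     = 0.0436 × 0.2000 + 0.0925 × 0.8000
     = 0.00872000 + 0.07400000
     = 0.08272000

Step 2: Apply Bayes' theorem
P(A|D) = P(D|A)P(A) / P(D)
       = 0.00872000 / 0.08272000
       = 0.1054
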